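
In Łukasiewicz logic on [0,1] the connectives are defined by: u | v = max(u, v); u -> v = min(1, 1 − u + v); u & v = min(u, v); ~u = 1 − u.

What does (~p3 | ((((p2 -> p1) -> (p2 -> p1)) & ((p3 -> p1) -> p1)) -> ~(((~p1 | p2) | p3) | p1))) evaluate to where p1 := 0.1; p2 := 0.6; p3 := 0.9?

0.20

~p3: Łukasiewicz ¬ gives 1 − 0.9 = 0.1
(p2 -> p1): min(1, 1 − 0.6 + 0.1) = 0.5
(p2 -> p1): min(1, 1 − 0.6 + 0.1) = 0.5
((p2 -> p1) -> (p2 -> p1)): min(1, 1 − 0.5 + 0.5) = 1
(p3 -> p1): min(1, 1 − 0.9 + 0.1) = 0.2
((p3 -> p1) -> p1): min(1, 1 − 0.2 + 0.1) = 0.9
(((p2 -> p1) -> (p2 -> p1)) & ((p3 -> p1) -> p1)) = min(1, 0.9) = 0.9
~p1: Łukasiewicz ¬ gives 1 − 0.1 = 0.9
(~p1 | p2) = max(0.9, 0.6) = 0.9
((~p1 | p2) | p3) = max(0.9, 0.9) = 0.9
(((~p1 | p2) | p3) | p1) = max(0.9, 0.1) = 0.9
~(((~p1 | p2) | p3) | p1): Łukasiewicz ¬ gives 1 − 0.9 = 0.1
((((p2 -> p1) -> (p2 -> p1)) & ((p3 -> p1) -> p1)) -> ~(((~p1 | p2) | p3) | p1)): min(1, 1 − 0.9 + 0.1) = 0.2
(~p3 | ((((p2 -> p1) -> (p2 -> p1)) & ((p3 -> p1) -> p1)) -> ~(((~p1 | p2) | p3) | p1))) = max(0.1, 0.2) = 0.2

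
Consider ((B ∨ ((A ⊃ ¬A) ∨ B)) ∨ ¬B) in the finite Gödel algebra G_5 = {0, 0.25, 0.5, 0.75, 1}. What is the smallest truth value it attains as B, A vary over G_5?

0.25

The minimum is attained at B = 0.25, A = 0.25:
  ¬A: Gödel ¬ of 0.25 = 0 (operand ≠ 0)
  (A ⊃ ¬A): 0.25 > 0, so result = 0
  ((A ⊃ ¬A) ∨ B) = max(0, 0.25) = 0.25
  (B ∨ ((A ⊃ ¬A) ∨ B)) = max(0.25, 0.25) = 0.25
  ¬B: Gödel ¬ of 0.25 = 0 (operand ≠ 0)
  ((B ∨ ((A ⊃ ¬A) ∨ B)) ∨ ¬B) = max(0.25, 0) = 0.25
Checking all 25 assignments confirms none give a value below 0.25.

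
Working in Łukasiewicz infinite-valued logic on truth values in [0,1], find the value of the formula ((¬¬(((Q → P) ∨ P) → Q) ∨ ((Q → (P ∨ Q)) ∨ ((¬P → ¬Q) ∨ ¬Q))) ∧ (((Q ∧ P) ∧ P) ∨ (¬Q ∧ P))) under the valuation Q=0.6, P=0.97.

(Q → P): min(1, 1 − 0.6 + 0.97) = 1
((Q → P) ∨ P) = max(1, 0.97) = 1
(((Q → P) ∨ P) → Q): min(1, 1 − 1 + 0.6) = 0.6
¬(((Q → P) ∨ P) → Q): Łukasiewicz ¬ gives 1 − 0.6 = 0.4
¬¬(((Q → P) ∨ P) → Q): Łukasiewicz ¬ gives 1 − 0.4 = 0.6
(P ∨ Q) = max(0.97, 0.6) = 0.97
(Q → (P ∨ Q)): min(1, 1 − 0.6 + 0.97) = 1
¬P: Łukasiewicz ¬ gives 1 − 0.97 = 0.03
¬Q: Łukasiewicz ¬ gives 1 − 0.6 = 0.4
(¬P → ¬Q): min(1, 1 − 0.03 + 0.4) = 1
¬Q: Łukasiewicz ¬ gives 1 − 0.6 = 0.4
((¬P → ¬Q) ∨ ¬Q) = max(1, 0.4) = 1
((Q → (P ∨ Q)) ∨ ((¬P → ¬Q) ∨ ¬Q)) = max(1, 1) = 1
(¬¬(((Q → P) ∨ P) → Q) ∨ ((Q → (P ∨ Q)) ∨ ((¬P → ¬Q) ∨ ¬Q))) = max(0.6, 1) = 1
(Q ∧ P) = min(0.6, 0.97) = 0.6
((Q ∧ P) ∧ P) = min(0.6, 0.97) = 0.6
¬Q: Łukasiewicz ¬ gives 1 − 0.6 = 0.4
(¬Q ∧ P) = min(0.4, 0.97) = 0.4
(((Q ∧ P) ∧ P) ∨ (¬Q ∧ P)) = max(0.6, 0.4) = 0.6
((¬¬(((Q → P) ∨ P) → Q) ∨ ((Q → (P ∨ Q)) ∨ ((¬P → ¬Q) ∨ ¬Q))) ∧ (((Q ∧ P) ∧ P) ∨ (¬Q ∧ P))) = min(1, 0.6) = 0.6

0.60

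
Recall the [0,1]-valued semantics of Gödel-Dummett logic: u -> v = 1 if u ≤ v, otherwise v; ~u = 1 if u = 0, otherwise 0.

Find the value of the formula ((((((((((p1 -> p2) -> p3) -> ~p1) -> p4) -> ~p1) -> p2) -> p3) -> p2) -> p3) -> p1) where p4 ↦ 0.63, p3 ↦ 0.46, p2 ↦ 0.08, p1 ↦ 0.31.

(p1 -> p2): 0.31 > 0.08, so result = 0.08
((p1 -> p2) -> p3): 0.08 ≤ 0.46, so result = 1
~p1: Gödel ¬ of 0.31 = 0 (operand ≠ 0)
(((p1 -> p2) -> p3) -> ~p1): 1 > 0, so result = 0
((((p1 -> p2) -> p3) -> ~p1) -> p4): 0 ≤ 0.63, so result = 1
~p1: Gödel ¬ of 0.31 = 0 (operand ≠ 0)
(((((p1 -> p2) -> p3) -> ~p1) -> p4) -> ~p1): 1 > 0, so result = 0
((((((p1 -> p2) -> p3) -> ~p1) -> p4) -> ~p1) -> p2): 0 ≤ 0.08, so result = 1
(((((((p1 -> p2) -> p3) -> ~p1) -> p4) -> ~p1) -> p2) -> p3): 1 > 0.46, so result = 0.46
((((((((p1 -> p2) -> p3) -> ~p1) -> p4) -> ~p1) -> p2) -> p3) -> p2): 0.46 > 0.08, so result = 0.08
(((((((((p1 -> p2) -> p3) -> ~p1) -> p4) -> ~p1) -> p2) -> p3) -> p2) -> p3): 0.08 ≤ 0.46, so result = 1
((((((((((p1 -> p2) -> p3) -> ~p1) -> p4) -> ~p1) -> p2) -> p3) -> p2) -> p3) -> p1): 1 > 0.31, so result = 0.31

0.31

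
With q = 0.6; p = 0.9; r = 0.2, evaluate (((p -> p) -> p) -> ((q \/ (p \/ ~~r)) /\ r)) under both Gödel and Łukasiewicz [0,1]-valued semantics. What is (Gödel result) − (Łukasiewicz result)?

-0.10

Gödel evaluation:
  (p -> p): 0.9 ≤ 0.9, so result = 1
  ((p -> p) -> p): 1 > 0.9, so result = 0.9
  ~r: Gödel ¬ of 0.2 = 0 (operand ≠ 0)
  ~~r: Gödel ¬ of 0 = 1 (operand is 0)
  (p \/ ~~r) = max(0.9, 1) = 1
  (q \/ (p \/ ~~r)) = max(0.6, 1) = 1
  ((q \/ (p \/ ~~r)) /\ r) = min(1, 0.2) = 0.2
  (((p -> p) -> p) -> ((q \/ (p \/ ~~r)) /\ r)): 0.9 > 0.2, so result = 0.2
  Gödel value = 0.2
Łukasiewicz evaluation:
  (p -> p): min(1, 1 − 0.9 + 0.9) = 1
  ((p -> p) -> p): min(1, 1 − 1 + 0.9) = 0.9
  ~r: Łukasiewicz ¬ gives 1 − 0.2 = 0.8
  ~~r: Łukasiewicz ¬ gives 1 − 0.8 = 0.2
  (p \/ ~~r) = max(0.9, 0.2) = 0.9
  (q \/ (p \/ ~~r)) = max(0.6, 0.9) = 0.9
  ((q \/ (p \/ ~~r)) /\ r) = min(0.9, 0.2) = 0.2
  (((p -> p) -> p) -> ((q \/ (p \/ ~~r)) /\ r)): min(1, 1 − 0.9 + 0.2) = 0.3
  Łukasiewicz value = 0.3
Difference: 0.2 − 0.3 = -0.10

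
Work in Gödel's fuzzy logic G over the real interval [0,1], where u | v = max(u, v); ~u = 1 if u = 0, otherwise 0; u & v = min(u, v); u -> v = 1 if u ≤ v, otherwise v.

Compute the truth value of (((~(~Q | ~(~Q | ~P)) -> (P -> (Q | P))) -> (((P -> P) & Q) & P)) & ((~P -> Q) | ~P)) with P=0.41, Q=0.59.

~Q: Gödel ¬ of 0.59 = 0 (operand ≠ 0)
~Q: Gödel ¬ of 0.59 = 0 (operand ≠ 0)
~P: Gödel ¬ of 0.41 = 0 (operand ≠ 0)
(~Q | ~P) = max(0, 0) = 0
~(~Q | ~P): Gödel ¬ of 0 = 1 (operand is 0)
(~Q | ~(~Q | ~P)) = max(0, 1) = 1
~(~Q | ~(~Q | ~P)): Gödel ¬ of 1 = 0 (operand ≠ 0)
(Q | P) = max(0.59, 0.41) = 0.59
(P -> (Q | P)): 0.41 ≤ 0.59, so result = 1
(~(~Q | ~(~Q | ~P)) -> (P -> (Q | P))): 0 ≤ 1, so result = 1
(P -> P): 0.41 ≤ 0.41, so result = 1
((P -> P) & Q) = min(1, 0.59) = 0.59
(((P -> P) & Q) & P) = min(0.59, 0.41) = 0.41
((~(~Q | ~(~Q | ~P)) -> (P -> (Q | P))) -> (((P -> P) & Q) & P)): 1 > 0.41, so result = 0.41
~P: Gödel ¬ of 0.41 = 0 (operand ≠ 0)
(~P -> Q): 0 ≤ 0.59, so result = 1
~P: Gödel ¬ of 0.41 = 0 (operand ≠ 0)
((~P -> Q) | ~P) = max(1, 0) = 1
(((~(~Q | ~(~Q | ~P)) -> (P -> (Q | P))) -> (((P -> P) & Q) & P)) & ((~P -> Q) | ~P)) = min(0.41, 1) = 0.41

0.41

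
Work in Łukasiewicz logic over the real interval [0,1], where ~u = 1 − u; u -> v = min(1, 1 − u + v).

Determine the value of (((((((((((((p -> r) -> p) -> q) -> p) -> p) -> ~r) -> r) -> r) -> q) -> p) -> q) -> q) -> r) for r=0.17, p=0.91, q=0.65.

(p -> r): min(1, 1 − 0.91 + 0.17) = 0.26
((p -> r) -> p): min(1, 1 − 0.26 + 0.91) = 1
(((p -> r) -> p) -> q): min(1, 1 − 1 + 0.65) = 0.65
((((p -> r) -> p) -> q) -> p): min(1, 1 − 0.65 + 0.91) = 1
(((((p -> r) -> p) -> q) -> p) -> p): min(1, 1 − 1 + 0.91) = 0.91
~r: Łukasiewicz ¬ gives 1 − 0.17 = 0.83
((((((p -> r) -> p) -> q) -> p) -> p) -> ~r): min(1, 1 − 0.91 + 0.83) = 0.92
(((((((p -> r) -> p) -> q) -> p) -> p) -> ~r) -> r): min(1, 1 − 0.92 + 0.17) = 0.25
((((((((p -> r) -> p) -> q) -> p) -> p) -> ~r) -> r) -> r): min(1, 1 − 0.25 + 0.17) = 0.92
(((((((((p -> r) -> p) -> q) -> p) -> p) -> ~r) -> r) -> r) -> q): min(1, 1 − 0.92 + 0.65) = 0.73
((((((((((p -> r) -> p) -> q) -> p) -> p) -> ~r) -> r) -> r) -> q) -> p): min(1, 1 − 0.73 + 0.91) = 1
(((((((((((p -> r) -> p) -> q) -> p) -> p) -> ~r) -> r) -> r) -> q) -> p) -> q): min(1, 1 − 1 + 0.65) = 0.65
((((((((((((p -> r) -> p) -> q) -> p) -> p) -> ~r) -> r) -> r) -> q) -> p) -> q) -> q): min(1, 1 − 0.65 + 0.65) = 1
(((((((((((((p -> r) -> p) -> q) -> p) -> p) -> ~r) -> r) -> r) -> q) -> p) -> q) -> q) -> r): min(1, 1 − 1 + 0.17) = 0.17

0.17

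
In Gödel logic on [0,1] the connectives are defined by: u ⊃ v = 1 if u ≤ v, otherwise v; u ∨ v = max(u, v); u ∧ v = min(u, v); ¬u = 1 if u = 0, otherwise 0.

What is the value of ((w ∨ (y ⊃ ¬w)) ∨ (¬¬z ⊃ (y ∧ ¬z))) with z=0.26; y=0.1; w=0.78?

0.78

¬w: Gödel ¬ of 0.78 = 0 (operand ≠ 0)
(y ⊃ ¬w): 0.1 > 0, so result = 0
(w ∨ (y ⊃ ¬w)) = max(0.78, 0) = 0.78
¬z: Gödel ¬ of 0.26 = 0 (operand ≠ 0)
¬¬z: Gödel ¬ of 0 = 1 (operand is 0)
¬z: Gödel ¬ of 0.26 = 0 (operand ≠ 0)
(y ∧ ¬z) = min(0.1, 0) = 0
(¬¬z ⊃ (y ∧ ¬z)): 1 > 0, so result = 0
((w ∨ (y ⊃ ¬w)) ∨ (¬¬z ⊃ (y ∧ ¬z))) = max(0.78, 0) = 0.78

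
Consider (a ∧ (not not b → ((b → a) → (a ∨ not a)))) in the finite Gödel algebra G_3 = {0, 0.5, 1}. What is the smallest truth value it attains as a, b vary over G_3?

The minimum is attained at a = 0, b = 0:
  not b: Gödel ¬ of 0 = 1 (operand is 0)
  not not b: Gödel ¬ of 1 = 0 (operand ≠ 0)
  (b → a): 0 ≤ 0, so result = 1
  not a: Gödel ¬ of 0 = 1 (operand is 0)
  (a ∨ not a) = max(0, 1) = 1
  ((b → a) → (a ∨ not a)): 1 ≤ 1, so result = 1
  (not not b → ((b → a) → (a ∨ not a))): 0 ≤ 1, so result = 1
  (a ∧ (not not b → ((b → a) → (a ∨ not a)))) = min(0, 1) = 0
Checking all 9 assignments confirms none give a value below 0.00.

0.00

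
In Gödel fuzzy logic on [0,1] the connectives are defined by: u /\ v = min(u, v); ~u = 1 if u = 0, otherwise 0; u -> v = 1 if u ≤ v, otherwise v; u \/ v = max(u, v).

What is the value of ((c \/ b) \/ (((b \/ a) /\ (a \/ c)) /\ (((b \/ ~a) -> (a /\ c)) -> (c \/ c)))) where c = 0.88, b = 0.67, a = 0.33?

0.88

(c \/ b) = max(0.88, 0.67) = 0.88
(b \/ a) = max(0.67, 0.33) = 0.67
(a \/ c) = max(0.33, 0.88) = 0.88
((b \/ a) /\ (a \/ c)) = min(0.67, 0.88) = 0.67
~a: Gödel ¬ of 0.33 = 0 (operand ≠ 0)
(b \/ ~a) = max(0.67, 0) = 0.67
(a /\ c) = min(0.33, 0.88) = 0.33
((b \/ ~a) -> (a /\ c)): 0.67 > 0.33, so result = 0.33
(c \/ c) = max(0.88, 0.88) = 0.88
(((b \/ ~a) -> (a /\ c)) -> (c \/ c)): 0.33 ≤ 0.88, so result = 1
(((b \/ a) /\ (a \/ c)) /\ (((b \/ ~a) -> (a /\ c)) -> (c \/ c))) = min(0.67, 1) = 0.67
((c \/ b) \/ (((b \/ a) /\ (a \/ c)) /\ (((b \/ ~a) -> (a /\ c)) -> (c \/ c)))) = max(0.88, 0.67) = 0.88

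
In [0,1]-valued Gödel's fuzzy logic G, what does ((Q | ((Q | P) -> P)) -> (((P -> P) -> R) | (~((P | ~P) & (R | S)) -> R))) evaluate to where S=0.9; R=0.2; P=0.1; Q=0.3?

1.00

(Q | P) = max(0.3, 0.1) = 0.3
((Q | P) -> P): 0.3 > 0.1, so result = 0.1
(Q | ((Q | P) -> P)) = max(0.3, 0.1) = 0.3
(P -> P): 0.1 ≤ 0.1, so result = 1
((P -> P) -> R): 1 > 0.2, so result = 0.2
~P: Gödel ¬ of 0.1 = 0 (operand ≠ 0)
(P | ~P) = max(0.1, 0) = 0.1
(R | S) = max(0.2, 0.9) = 0.9
((P | ~P) & (R | S)) = min(0.1, 0.9) = 0.1
~((P | ~P) & (R | S)): Gödel ¬ of 0.1 = 0 (operand ≠ 0)
(~((P | ~P) & (R | S)) -> R): 0 ≤ 0.2, so result = 1
(((P -> P) -> R) | (~((P | ~P) & (R | S)) -> R)) = max(0.2, 1) = 1
((Q | ((Q | P) -> P)) -> (((P -> P) -> R) | (~((P | ~P) & (R | S)) -> R))): 0.3 ≤ 1, so result = 1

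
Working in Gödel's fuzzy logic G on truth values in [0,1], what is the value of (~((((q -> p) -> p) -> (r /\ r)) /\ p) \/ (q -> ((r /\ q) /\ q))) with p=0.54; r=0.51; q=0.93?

0.51

(q -> p): 0.93 > 0.54, so result = 0.54
((q -> p) -> p): 0.54 ≤ 0.54, so result = 1
(r /\ r) = min(0.51, 0.51) = 0.51
(((q -> p) -> p) -> (r /\ r)): 1 > 0.51, so result = 0.51
((((q -> p) -> p) -> (r /\ r)) /\ p) = min(0.51, 0.54) = 0.51
~((((q -> p) -> p) -> (r /\ r)) /\ p): Gödel ¬ of 0.51 = 0 (operand ≠ 0)
(r /\ q) = min(0.51, 0.93) = 0.51
((r /\ q) /\ q) = min(0.51, 0.93) = 0.51
(q -> ((r /\ q) /\ q)): 0.93 > 0.51, so result = 0.51
(~((((q -> p) -> p) -> (r /\ r)) /\ p) \/ (q -> ((r /\ q) /\ q))) = max(0, 0.51) = 0.51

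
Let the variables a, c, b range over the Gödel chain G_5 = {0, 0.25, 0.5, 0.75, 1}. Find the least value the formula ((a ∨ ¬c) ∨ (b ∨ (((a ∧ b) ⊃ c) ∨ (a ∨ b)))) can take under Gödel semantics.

0.50

The minimum is attained at a = 0.5, c = 0.25, b = 0.5:
  ¬c: Gödel ¬ of 0.25 = 0 (operand ≠ 0)
  (a ∨ ¬c) = max(0.5, 0) = 0.5
  (a ∧ b) = min(0.5, 0.5) = 0.5
  ((a ∧ b) ⊃ c): 0.5 > 0.25, so result = 0.25
  (a ∨ b) = max(0.5, 0.5) = 0.5
  (((a ∧ b) ⊃ c) ∨ (a ∨ b)) = max(0.25, 0.5) = 0.5
  (b ∨ (((a ∧ b) ⊃ c) ∨ (a ∨ b))) = max(0.5, 0.5) = 0.5
  ((a ∨ ¬c) ∨ (b ∨ (((a ∧ b) ⊃ c) ∨ (a ∨ b)))) = max(0.5, 0.5) = 0.5
Checking all 125 assignments confirms none give a value below 0.50.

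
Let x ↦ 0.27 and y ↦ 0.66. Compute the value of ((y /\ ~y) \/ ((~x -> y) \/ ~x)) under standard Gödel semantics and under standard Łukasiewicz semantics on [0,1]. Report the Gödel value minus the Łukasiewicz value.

0.07

Gödel evaluation:
  ~y: Gödel ¬ of 0.66 = 0 (operand ≠ 0)
  (y /\ ~y) = min(0.66, 0) = 0
  ~x: Gödel ¬ of 0.27 = 0 (operand ≠ 0)
  (~x -> y): 0 ≤ 0.66, so result = 1
  ~x: Gödel ¬ of 0.27 = 0 (operand ≠ 0)
  ((~x -> y) \/ ~x) = max(1, 0) = 1
  ((y /\ ~y) \/ ((~x -> y) \/ ~x)) = max(0, 1) = 1
  Gödel value = 1
Łukasiewicz evaluation:
  ~y: Łukasiewicz ¬ gives 1 − 0.66 = 0.34
  (y /\ ~y) = min(0.66, 0.34) = 0.34
  ~x: Łukasiewicz ¬ gives 1 − 0.27 = 0.73
  (~x -> y): min(1, 1 − 0.73 + 0.66) = 0.93
  ~x: Łukasiewicz ¬ gives 1 − 0.27 = 0.73
  ((~x -> y) \/ ~x) = max(0.93, 0.73) = 0.93
  ((y /\ ~y) \/ ((~x -> y) \/ ~x)) = max(0.34, 0.93) = 0.93
  Łukasiewicz value = 0.93
Difference: 1 − 0.93 = 0.07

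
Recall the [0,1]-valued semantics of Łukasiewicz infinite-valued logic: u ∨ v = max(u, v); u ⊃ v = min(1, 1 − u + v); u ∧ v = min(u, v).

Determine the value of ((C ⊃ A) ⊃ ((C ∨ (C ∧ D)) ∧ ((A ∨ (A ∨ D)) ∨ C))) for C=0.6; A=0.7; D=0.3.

(C ⊃ A): min(1, 1 − 0.6 + 0.7) = 1
(C ∧ D) = min(0.6, 0.3) = 0.3
(C ∨ (C ∧ D)) = max(0.6, 0.3) = 0.6
(A ∨ D) = max(0.7, 0.3) = 0.7
(A ∨ (A ∨ D)) = max(0.7, 0.7) = 0.7
((A ∨ (A ∨ D)) ∨ C) = max(0.7, 0.6) = 0.7
((C ∨ (C ∧ D)) ∧ ((A ∨ (A ∨ D)) ∨ C)) = min(0.6, 0.7) = 0.6
((C ⊃ A) ⊃ ((C ∨ (C ∧ D)) ∧ ((A ∨ (A ∨ D)) ∨ C))): min(1, 1 − 1 + 0.6) = 0.6

0.60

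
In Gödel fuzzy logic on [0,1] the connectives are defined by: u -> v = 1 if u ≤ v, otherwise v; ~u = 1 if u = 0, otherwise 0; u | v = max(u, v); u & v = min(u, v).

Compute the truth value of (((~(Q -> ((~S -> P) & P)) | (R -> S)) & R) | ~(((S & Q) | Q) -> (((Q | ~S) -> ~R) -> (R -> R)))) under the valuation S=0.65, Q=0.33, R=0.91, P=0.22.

~S: Gödel ¬ of 0.65 = 0 (operand ≠ 0)
(~S -> P): 0 ≤ 0.22, so result = 1
((~S -> P) & P) = min(1, 0.22) = 0.22
(Q -> ((~S -> P) & P)): 0.33 > 0.22, so result = 0.22
~(Q -> ((~S -> P) & P)): Gödel ¬ of 0.22 = 0 (operand ≠ 0)
(R -> S): 0.91 > 0.65, so result = 0.65
(~(Q -> ((~S -> P) & P)) | (R -> S)) = max(0, 0.65) = 0.65
((~(Q -> ((~S -> P) & P)) | (R -> S)) & R) = min(0.65, 0.91) = 0.65
(S & Q) = min(0.65, 0.33) = 0.33
((S & Q) | Q) = max(0.33, 0.33) = 0.33
~S: Gödel ¬ of 0.65 = 0 (operand ≠ 0)
(Q | ~S) = max(0.33, 0) = 0.33
~R: Gödel ¬ of 0.91 = 0 (operand ≠ 0)
((Q | ~S) -> ~R): 0.33 > 0, so result = 0
(R -> R): 0.91 ≤ 0.91, so result = 1
(((Q | ~S) -> ~R) -> (R -> R)): 0 ≤ 1, so result = 1
(((S & Q) | Q) -> (((Q | ~S) -> ~R) -> (R -> R))): 0.33 ≤ 1, so result = 1
~(((S & Q) | Q) -> (((Q | ~S) -> ~R) -> (R -> R))): Gödel ¬ of 1 = 0 (operand ≠ 0)
(((~(Q -> ((~S -> P) & P)) | (R -> S)) & R) | ~(((S & Q) | Q) -> (((Q | ~S) -> ~R) -> (R -> R)))) = max(0.65, 0) = 0.65

0.65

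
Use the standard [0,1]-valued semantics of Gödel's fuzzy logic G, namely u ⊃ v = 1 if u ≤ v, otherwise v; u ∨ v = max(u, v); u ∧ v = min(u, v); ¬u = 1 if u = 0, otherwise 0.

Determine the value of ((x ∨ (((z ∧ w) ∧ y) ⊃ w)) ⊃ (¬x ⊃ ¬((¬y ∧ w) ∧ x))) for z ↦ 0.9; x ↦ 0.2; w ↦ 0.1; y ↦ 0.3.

(z ∧ w) = min(0.9, 0.1) = 0.1
((z ∧ w) ∧ y) = min(0.1, 0.3) = 0.1
(((z ∧ w) ∧ y) ⊃ w): 0.1 ≤ 0.1, so result = 1
(x ∨ (((z ∧ w) ∧ y) ⊃ w)) = max(0.2, 1) = 1
¬x: Gödel ¬ of 0.2 = 0 (operand ≠ 0)
¬y: Gödel ¬ of 0.3 = 0 (operand ≠ 0)
(¬y ∧ w) = min(0, 0.1) = 0
((¬y ∧ w) ∧ x) = min(0, 0.2) = 0
¬((¬y ∧ w) ∧ x): Gödel ¬ of 0 = 1 (operand is 0)
(¬x ⊃ ¬((¬y ∧ w) ∧ x)): 0 ≤ 1, so result = 1
((x ∨ (((z ∧ w) ∧ y) ⊃ w)) ⊃ (¬x ⊃ ¬((¬y ∧ w) ∧ x))): 1 ≤ 1, so result = 1

1.00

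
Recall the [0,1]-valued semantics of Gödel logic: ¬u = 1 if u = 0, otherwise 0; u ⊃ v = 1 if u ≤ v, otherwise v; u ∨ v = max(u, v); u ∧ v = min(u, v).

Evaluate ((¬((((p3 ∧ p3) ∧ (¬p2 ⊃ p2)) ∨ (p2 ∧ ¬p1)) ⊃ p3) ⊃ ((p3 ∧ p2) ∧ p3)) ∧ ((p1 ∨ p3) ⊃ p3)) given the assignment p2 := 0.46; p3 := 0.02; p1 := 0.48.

(p3 ∧ p3) = min(0.02, 0.02) = 0.02
¬p2: Gödel ¬ of 0.46 = 0 (operand ≠ 0)
(¬p2 ⊃ p2): 0 ≤ 0.46, so result = 1
((p3 ∧ p3) ∧ (¬p2 ⊃ p2)) = min(0.02, 1) = 0.02
¬p1: Gödel ¬ of 0.48 = 0 (operand ≠ 0)
(p2 ∧ ¬p1) = min(0.46, 0) = 0
(((p3 ∧ p3) ∧ (¬p2 ⊃ p2)) ∨ (p2 ∧ ¬p1)) = max(0.02, 0) = 0.02
((((p3 ∧ p3) ∧ (¬p2 ⊃ p2)) ∨ (p2 ∧ ¬p1)) ⊃ p3): 0.02 ≤ 0.02, so result = 1
¬((((p3 ∧ p3) ∧ (¬p2 ⊃ p2)) ∨ (p2 ∧ ¬p1)) ⊃ p3): Gödel ¬ of 1 = 0 (operand ≠ 0)
(p3 ∧ p2) = min(0.02, 0.46) = 0.02
((p3 ∧ p2) ∧ p3) = min(0.02, 0.02) = 0.02
(¬((((p3 ∧ p3) ∧ (¬p2 ⊃ p2)) ∨ (p2 ∧ ¬p1)) ⊃ p3) ⊃ ((p3 ∧ p2) ∧ p3)): 0 ≤ 0.02, so result = 1
(p1 ∨ p3) = max(0.48, 0.02) = 0.48
((p1 ∨ p3) ⊃ p3): 0.48 > 0.02, so result = 0.02
((¬((((p3 ∧ p3) ∧ (¬p2 ⊃ p2)) ∨ (p2 ∧ ¬p1)) ⊃ p3) ⊃ ((p3 ∧ p2) ∧ p3)) ∧ ((p1 ∨ p3) ⊃ p3)) = min(1, 0.02) = 0.02

0.02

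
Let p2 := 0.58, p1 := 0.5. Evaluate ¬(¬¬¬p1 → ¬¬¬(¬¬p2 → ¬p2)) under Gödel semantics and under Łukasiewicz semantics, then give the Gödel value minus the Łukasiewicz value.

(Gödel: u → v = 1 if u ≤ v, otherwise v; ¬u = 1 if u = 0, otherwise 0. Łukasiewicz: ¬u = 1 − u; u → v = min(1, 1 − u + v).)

-0.34

Gödel evaluation:
  ¬p1: Gödel ¬ of 0.5 = 0 (operand ≠ 0)
  ¬¬p1: Gödel ¬ of 0 = 1 (operand is 0)
  ¬¬¬p1: Gödel ¬ of 1 = 0 (operand ≠ 0)
  ¬p2: Gödel ¬ of 0.58 = 0 (operand ≠ 0)
  ¬¬p2: Gödel ¬ of 0 = 1 (operand is 0)
  ¬p2: Gödel ¬ of 0.58 = 0 (operand ≠ 0)
  (¬¬p2 → ¬p2): 1 > 0, so result = 0
  ¬(¬¬p2 → ¬p2): Gödel ¬ of 0 = 1 (operand is 0)
  ¬¬(¬¬p2 → ¬p2): Gödel ¬ of 1 = 0 (operand ≠ 0)
  ¬¬¬(¬¬p2 → ¬p2): Gödel ¬ of 0 = 1 (operand is 0)
  (¬¬¬p1 → ¬¬¬(¬¬p2 → ¬p2)): 0 ≤ 1, so result = 1
  ¬(¬¬¬p1 → ¬¬¬(¬¬p2 → ¬p2)): Gödel ¬ of 1 = 0 (operand ≠ 0)
  Gödel value = 0
Łukasiewicz evaluation:
  ¬p1: Łukasiewicz ¬ gives 1 − 0.5 = 0.5
  ¬¬p1: Łukasiewicz ¬ gives 1 − 0.5 = 0.5
  ¬¬¬p1: Łukasiewicz ¬ gives 1 − 0.5 = 0.5
  ¬p2: Łukasiewicz ¬ gives 1 − 0.58 = 0.42
  ¬¬p2: Łukasiewicz ¬ gives 1 − 0.42 = 0.58
  ¬p2: Łukasiewicz ¬ gives 1 − 0.58 = 0.42
  (¬¬p2 → ¬p2): min(1, 1 − 0.58 + 0.42) = 0.84
  ¬(¬¬p2 → ¬p2): Łukasiewicz ¬ gives 1 − 0.84 = 0.16
  ¬¬(¬¬p2 → ¬p2): Łukasiewicz ¬ gives 1 − 0.16 = 0.84
  ¬¬¬(¬¬p2 → ¬p2): Łukasiewicz ¬ gives 1 − 0.84 = 0.16
  (¬¬¬p1 → ¬¬¬(¬¬p2 → ¬p2)): min(1, 1 − 0.5 + 0.16) = 0.66
  ¬(¬¬¬p1 → ¬¬¬(¬¬p2 → ¬p2)): Łukasiewicz ¬ gives 1 − 0.66 = 0.34
  Łukasiewicz value = 0.34
Difference: 0 − 0.34 = -0.34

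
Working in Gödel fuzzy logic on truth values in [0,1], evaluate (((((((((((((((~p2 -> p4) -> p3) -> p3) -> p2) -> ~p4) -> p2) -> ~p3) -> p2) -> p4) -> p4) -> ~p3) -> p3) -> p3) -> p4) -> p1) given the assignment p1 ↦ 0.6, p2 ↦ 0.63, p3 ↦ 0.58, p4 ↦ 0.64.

~p2: Gödel ¬ of 0.63 = 0 (operand ≠ 0)
(~p2 -> p4): 0 ≤ 0.64, so result = 1
((~p2 -> p4) -> p3): 1 > 0.58, so result = 0.58
(((~p2 -> p4) -> p3) -> p3): 0.58 ≤ 0.58, so result = 1
((((~p2 -> p4) -> p3) -> p3) -> p2): 1 > 0.63, so result = 0.63
~p4: Gödel ¬ of 0.64 = 0 (operand ≠ 0)
(((((~p2 -> p4) -> p3) -> p3) -> p2) -> ~p4): 0.63 > 0, so result = 0
((((((~p2 -> p4) -> p3) -> p3) -> p2) -> ~p4) -> p2): 0 ≤ 0.63, so result = 1
~p3: Gödel ¬ of 0.58 = 0 (operand ≠ 0)
(((((((~p2 -> p4) -> p3) -> p3) -> p2) -> ~p4) -> p2) -> ~p3): 1 > 0, so result = 0
((((((((~p2 -> p4) -> p3) -> p3) -> p2) -> ~p4) -> p2) -> ~p3) -> p2): 0 ≤ 0.63, so result = 1
(((((((((~p2 -> p4) -> p3) -> p3) -> p2) -> ~p4) -> p2) -> ~p3) -> p2) -> p4): 1 > 0.64, so result = 0.64
((((((((((~p2 -> p4) -> p3) -> p3) -> p2) -> ~p4) -> p2) -> ~p3) -> p2) -> p4) -> p4): 0.64 ≤ 0.64, so result = 1
~p3: Gödel ¬ of 0.58 = 0 (operand ≠ 0)
(((((((((((~p2 -> p4) -> p3) -> p3) -> p2) -> ~p4) -> p2) -> ~p3) -> p2) -> p4) -> p4) -> ~p3): 1 > 0, so result = 0
((((((((((((~p2 -> p4) -> p3) -> p3) -> p2) -> ~p4) -> p2) -> ~p3) -> p2) -> p4) -> p4) -> ~p3) -> p3): 0 ≤ 0.58, so result = 1
(((((((((((((~p2 -> p4) -> p3) -> p3) -> p2) -> ~p4) -> p2) -> ~p3) -> p2) -> p4) -> p4) -> ~p3) -> p3) -> p3): 1 > 0.58, so result = 0.58
((((((((((((((~p2 -> p4) -> p3) -> p3) -> p2) -> ~p4) -> p2) -> ~p3) -> p2) -> p4) -> p4) -> ~p3) -> p3) -> p3) -> p4): 0.58 ≤ 0.64, so result = 1
(((((((((((((((~p2 -> p4) -> p3) -> p3) -> p2) -> ~p4) -> p2) -> ~p3) -> p2) -> p4) -> p4) -> ~p3) -> p3) -> p3) -> p4) -> p1): 1 > 0.6, so result = 0.6

0.60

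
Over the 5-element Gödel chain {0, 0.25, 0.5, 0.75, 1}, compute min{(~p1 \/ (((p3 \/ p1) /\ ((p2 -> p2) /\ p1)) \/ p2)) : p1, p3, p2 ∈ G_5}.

0.25

The minimum is attained at p1 = 0.25, p3 = 0, p2 = 0:
  ~p1: Gödel ¬ of 0.25 = 0 (operand ≠ 0)
  (p3 \/ p1) = max(0, 0.25) = 0.25
  (p2 -> p2): 0 ≤ 0, so result = 1
  ((p2 -> p2) /\ p1) = min(1, 0.25) = 0.25
  ((p3 \/ p1) /\ ((p2 -> p2) /\ p1)) = min(0.25, 0.25) = 0.25
  (((p3 \/ p1) /\ ((p2 -> p2) /\ p1)) \/ p2) = max(0.25, 0) = 0.25
  (~p1 \/ (((p3 \/ p1) /\ ((p2 -> p2) /\ p1)) \/ p2)) = max(0, 0.25) = 0.25
Checking all 125 assignments confirms none give a value below 0.25.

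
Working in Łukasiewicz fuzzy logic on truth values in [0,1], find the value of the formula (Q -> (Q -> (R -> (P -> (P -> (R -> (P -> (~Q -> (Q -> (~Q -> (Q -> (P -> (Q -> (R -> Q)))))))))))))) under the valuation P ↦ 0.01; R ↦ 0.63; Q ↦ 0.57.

~Q: Łukasiewicz ¬ gives 1 − 0.57 = 0.43
~Q: Łukasiewicz ¬ gives 1 − 0.57 = 0.43
(R -> Q): min(1, 1 − 0.63 + 0.57) = 0.94
(Q -> (R -> Q)): min(1, 1 − 0.57 + 0.94) = 1
(P -> (Q -> (R -> Q))): min(1, 1 − 0.01 + 1) = 1
(Q -> (P -> (Q -> (R -> Q)))): min(1, 1 − 0.57 + 1) = 1
(~Q -> (Q -> (P -> (Q -> (R -> Q))))): min(1, 1 − 0.43 + 1) = 1
(Q -> (~Q -> (Q -> (P -> (Q -> (R -> Q)))))): min(1, 1 − 0.57 + 1) = 1
(~Q -> (Q -> (~Q -> (Q -> (P -> (Q -> (R -> Q))))))): min(1, 1 − 0.43 + 1) = 1
(P -> (~Q -> (Q -> (~Q -> (Q -> (P -> (Q -> (R -> Q)))))))): min(1, 1 − 0.01 + 1) = 1
(R -> (P -> (~Q -> (Q -> (~Q -> (Q -> (P -> (Q -> (R -> Q))))))))): min(1, 1 − 0.63 + 1) = 1
(P -> (R -> (P -> (~Q -> (Q -> (~Q -> (Q -> (P -> (Q -> (R -> Q)))))))))): min(1, 1 − 0.01 + 1) = 1
(P -> (P -> (R -> (P -> (~Q -> (Q -> (~Q -> (Q -> (P -> (Q -> (R -> Q))))))))))): min(1, 1 − 0.01 + 1) = 1
(R -> (P -> (P -> (R -> (P -> (~Q -> (Q -> (~Q -> (Q -> (P -> (Q -> (R -> Q)))))))))))): min(1, 1 − 0.63 + 1) = 1
(Q -> (R -> (P -> (P -> (R -> (P -> (~Q -> (Q -> (~Q -> (Q -> (P -> (Q -> (R -> Q))))))))))))): min(1, 1 − 0.57 + 1) = 1
(Q -> (Q -> (R -> (P -> (P -> (R -> (P -> (~Q -> (Q -> (~Q -> (Q -> (P -> (Q -> (R -> Q)))))))))))))): min(1, 1 − 0.57 + 1) = 1

1.00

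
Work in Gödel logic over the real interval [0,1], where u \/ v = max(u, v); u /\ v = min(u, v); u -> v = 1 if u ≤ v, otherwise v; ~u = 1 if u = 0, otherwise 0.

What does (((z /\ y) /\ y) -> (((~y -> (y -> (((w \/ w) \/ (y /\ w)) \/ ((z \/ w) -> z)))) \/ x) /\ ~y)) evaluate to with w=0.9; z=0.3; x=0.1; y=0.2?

0.00

(z /\ y) = min(0.3, 0.2) = 0.2
((z /\ y) /\ y) = min(0.2, 0.2) = 0.2
~y: Gödel ¬ of 0.2 = 0 (operand ≠ 0)
(w \/ w) = max(0.9, 0.9) = 0.9
(y /\ w) = min(0.2, 0.9) = 0.2
((w \/ w) \/ (y /\ w)) = max(0.9, 0.2) = 0.9
(z \/ w) = max(0.3, 0.9) = 0.9
((z \/ w) -> z): 0.9 > 0.3, so result = 0.3
(((w \/ w) \/ (y /\ w)) \/ ((z \/ w) -> z)) = max(0.9, 0.3) = 0.9
(y -> (((w \/ w) \/ (y /\ w)) \/ ((z \/ w) -> z))): 0.2 ≤ 0.9, so result = 1
(~y -> (y -> (((w \/ w) \/ (y /\ w)) \/ ((z \/ w) -> z)))): 0 ≤ 1, so result = 1
((~y -> (y -> (((w \/ w) \/ (y /\ w)) \/ ((z \/ w) -> z)))) \/ x) = max(1, 0.1) = 1
~y: Gödel ¬ of 0.2 = 0 (operand ≠ 0)
(((~y -> (y -> (((w \/ w) \/ (y /\ w)) \/ ((z \/ w) -> z)))) \/ x) /\ ~y) = min(1, 0) = 0
(((z /\ y) /\ y) -> (((~y -> (y -> (((w \/ w) \/ (y /\ w)) \/ ((z \/ w) -> z)))) \/ x) /\ ~y)): 0.2 > 0, so result = 0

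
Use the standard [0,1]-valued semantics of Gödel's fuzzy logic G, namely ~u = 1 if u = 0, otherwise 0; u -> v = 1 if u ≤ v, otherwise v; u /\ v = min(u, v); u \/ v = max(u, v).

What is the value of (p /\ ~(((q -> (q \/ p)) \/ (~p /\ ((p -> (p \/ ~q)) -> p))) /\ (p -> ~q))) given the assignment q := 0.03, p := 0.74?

0.74

(q \/ p) = max(0.03, 0.74) = 0.74
(q -> (q \/ p)): 0.03 ≤ 0.74, so result = 1
~p: Gödel ¬ of 0.74 = 0 (operand ≠ 0)
~q: Gödel ¬ of 0.03 = 0 (operand ≠ 0)
(p \/ ~q) = max(0.74, 0) = 0.74
(p -> (p \/ ~q)): 0.74 ≤ 0.74, so result = 1
((p -> (p \/ ~q)) -> p): 1 > 0.74, so result = 0.74
(~p /\ ((p -> (p \/ ~q)) -> p)) = min(0, 0.74) = 0
((q -> (q \/ p)) \/ (~p /\ ((p -> (p \/ ~q)) -> p))) = max(1, 0) = 1
~q: Gödel ¬ of 0.03 = 0 (operand ≠ 0)
(p -> ~q): 0.74 > 0, so result = 0
(((q -> (q \/ p)) \/ (~p /\ ((p -> (p \/ ~q)) -> p))) /\ (p -> ~q)) = min(1, 0) = 0
~(((q -> (q \/ p)) \/ (~p /\ ((p -> (p \/ ~q)) -> p))) /\ (p -> ~q)): Gödel ¬ of 0 = 1 (operand is 0)
(p /\ ~(((q -> (q \/ p)) \/ (~p /\ ((p -> (p \/ ~q)) -> p))) /\ (p -> ~q))) = min(0.74, 1) = 0.74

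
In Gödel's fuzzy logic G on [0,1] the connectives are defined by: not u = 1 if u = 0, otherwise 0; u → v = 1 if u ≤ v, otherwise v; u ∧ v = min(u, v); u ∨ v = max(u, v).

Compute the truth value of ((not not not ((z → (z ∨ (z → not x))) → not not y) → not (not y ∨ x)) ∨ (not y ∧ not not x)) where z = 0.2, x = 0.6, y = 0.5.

not x: Gödel ¬ of 0.6 = 0 (operand ≠ 0)
(z → not x): 0.2 > 0, so result = 0
(z ∨ (z → not x)) = max(0.2, 0) = 0.2
(z → (z ∨ (z → not x))): 0.2 ≤ 0.2, so result = 1
not y: Gödel ¬ of 0.5 = 0 (operand ≠ 0)
not not y: Gödel ¬ of 0 = 1 (operand is 0)
((z → (z ∨ (z → not x))) → not not y): 1 ≤ 1, so result = 1
not ((z → (z ∨ (z → not x))) → not not y): Gödel ¬ of 1 = 0 (operand ≠ 0)
not not ((z → (z ∨ (z → not x))) → not not y): Gödel ¬ of 0 = 1 (operand is 0)
not not not ((z → (z ∨ (z → not x))) → not not y): Gödel ¬ of 1 = 0 (operand ≠ 0)
not y: Gödel ¬ of 0.5 = 0 (operand ≠ 0)
(not y ∨ x) = max(0, 0.6) = 0.6
not (not y ∨ x): Gödel ¬ of 0.6 = 0 (operand ≠ 0)
(not not not ((z → (z ∨ (z → not x))) → not not y) → not (not y ∨ x)): 0 ≤ 0, so result = 1
not y: Gödel ¬ of 0.5 = 0 (operand ≠ 0)
not x: Gödel ¬ of 0.6 = 0 (operand ≠ 0)
not not x: Gödel ¬ of 0 = 1 (operand is 0)
(not y ∧ not not x) = min(0, 1) = 0
((not not not ((z → (z ∨ (z → not x))) → not not y) → not (not y ∨ x)) ∨ (not y ∧ not not x)) = max(1, 0) = 1

1.00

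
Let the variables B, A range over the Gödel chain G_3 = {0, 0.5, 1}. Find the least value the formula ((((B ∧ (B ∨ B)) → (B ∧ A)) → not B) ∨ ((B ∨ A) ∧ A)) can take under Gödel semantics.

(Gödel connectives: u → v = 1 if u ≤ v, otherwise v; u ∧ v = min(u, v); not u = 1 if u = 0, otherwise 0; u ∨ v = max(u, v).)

0.50

The minimum is attained at B = 0.5, A = 0.5:
  (B ∨ B) = max(0.5, 0.5) = 0.5
  (B ∧ (B ∨ B)) = min(0.5, 0.5) = 0.5
  (B ∧ A) = min(0.5, 0.5) = 0.5
  ((B ∧ (B ∨ B)) → (B ∧ A)): 0.5 ≤ 0.5, so result = 1
  not B: Gödel ¬ of 0.5 = 0 (operand ≠ 0)
  (((B ∧ (B ∨ B)) → (B ∧ A)) → not B): 1 > 0, so result = 0
  (B ∨ A) = max(0.5, 0.5) = 0.5
  ((B ∨ A) ∧ A) = min(0.5, 0.5) = 0.5
  ((((B ∧ (B ∨ B)) → (B ∧ A)) → not B) ∨ ((B ∨ A) ∧ A)) = max(0, 0.5) = 0.5
Checking all 9 assignments confirms none give a value below 0.50.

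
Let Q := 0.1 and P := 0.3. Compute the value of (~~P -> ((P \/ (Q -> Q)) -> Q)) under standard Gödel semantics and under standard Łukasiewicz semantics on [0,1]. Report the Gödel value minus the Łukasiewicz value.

Gödel evaluation:
  ~P: Gödel ¬ of 0.3 = 0 (operand ≠ 0)
  ~~P: Gödel ¬ of 0 = 1 (operand is 0)
  (Q -> Q): 0.1 ≤ 0.1, so result = 1
  (P \/ (Q -> Q)) = max(0.3, 1) = 1
  ((P \/ (Q -> Q)) -> Q): 1 > 0.1, so result = 0.1
  (~~P -> ((P \/ (Q -> Q)) -> Q)): 1 > 0.1, so result = 0.1
  Gödel value = 0.1
Łukasiewicz evaluation:
  ~P: Łukasiewicz ¬ gives 1 − 0.3 = 0.7
  ~~P: Łukasiewicz ¬ gives 1 − 0.7 = 0.3
  (Q -> Q): min(1, 1 − 0.1 + 0.1) = 1
  (P \/ (Q -> Q)) = max(0.3, 1) = 1
  ((P \/ (Q -> Q)) -> Q): min(1, 1 − 1 + 0.1) = 0.1
  (~~P -> ((P \/ (Q -> Q)) -> Q)): min(1, 1 − 0.3 + 0.1) = 0.8
  Łukasiewicz value = 0.8
Difference: 0.1 − 0.8 = -0.70

-0.70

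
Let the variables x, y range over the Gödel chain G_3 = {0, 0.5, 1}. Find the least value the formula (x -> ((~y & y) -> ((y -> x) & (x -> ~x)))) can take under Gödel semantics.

Every assignment gives 1. For instance at x = 0, y = 0:
  ~y: Gödel ¬ of 0 = 1 (operand is 0)
  (~y & y) = min(1, 0) = 0
  (y -> x): 0 ≤ 0, so result = 1
  ~x: Gödel ¬ of 0 = 1 (operand is 0)
  (x -> ~x): 0 ≤ 1, so result = 1
  ((y -> x) & (x -> ~x)) = min(1, 1) = 1
  ((~y & y) -> ((y -> x) & (x -> ~x))): 0 ≤ 1, so result = 1
  (x -> ((~y & y) -> ((y -> x) & (x -> ~x)))): 0 ≤ 1, so result = 1
All 9 assignments give value 1 — the formula is a G_3-tautology.

1.00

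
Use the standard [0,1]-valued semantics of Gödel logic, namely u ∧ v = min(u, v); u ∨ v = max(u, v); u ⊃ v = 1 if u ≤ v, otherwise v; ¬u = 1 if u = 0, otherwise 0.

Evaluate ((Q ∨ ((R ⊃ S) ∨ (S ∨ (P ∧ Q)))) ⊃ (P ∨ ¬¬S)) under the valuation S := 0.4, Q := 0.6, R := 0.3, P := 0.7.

1.00

(R ⊃ S): 0.3 ≤ 0.4, so result = 1
(P ∧ Q) = min(0.7, 0.6) = 0.6
(S ∨ (P ∧ Q)) = max(0.4, 0.6) = 0.6
((R ⊃ S) ∨ (S ∨ (P ∧ Q))) = max(1, 0.6) = 1
(Q ∨ ((R ⊃ S) ∨ (S ∨ (P ∧ Q)))) = max(0.6, 1) = 1
¬S: Gödel ¬ of 0.4 = 0 (operand ≠ 0)
¬¬S: Gödel ¬ of 0 = 1 (operand is 0)
(P ∨ ¬¬S) = max(0.7, 1) = 1
((Q ∨ ((R ⊃ S) ∨ (S ∨ (P ∧ Q)))) ⊃ (P ∨ ¬¬S)): 1 ≤ 1, so result = 1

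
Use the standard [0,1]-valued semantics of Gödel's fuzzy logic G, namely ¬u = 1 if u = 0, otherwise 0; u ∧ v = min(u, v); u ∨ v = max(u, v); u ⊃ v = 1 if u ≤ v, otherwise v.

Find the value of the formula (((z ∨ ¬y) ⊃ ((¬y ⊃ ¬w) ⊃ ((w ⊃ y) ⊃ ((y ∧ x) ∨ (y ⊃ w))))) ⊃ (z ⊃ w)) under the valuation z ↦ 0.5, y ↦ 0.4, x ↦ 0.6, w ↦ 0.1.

¬y: Gödel ¬ of 0.4 = 0 (operand ≠ 0)
(z ∨ ¬y) = max(0.5, 0) = 0.5
¬y: Gödel ¬ of 0.4 = 0 (operand ≠ 0)
¬w: Gödel ¬ of 0.1 = 0 (operand ≠ 0)
(¬y ⊃ ¬w): 0 ≤ 0, so result = 1
(w ⊃ y): 0.1 ≤ 0.4, so result = 1
(y ∧ x) = min(0.4, 0.6) = 0.4
(y ⊃ w): 0.4 > 0.1, so result = 0.1
((y ∧ x) ∨ (y ⊃ w)) = max(0.4, 0.1) = 0.4
((w ⊃ y) ⊃ ((y ∧ x) ∨ (y ⊃ w))): 1 > 0.4, so result = 0.4
((¬y ⊃ ¬w) ⊃ ((w ⊃ y) ⊃ ((y ∧ x) ∨ (y ⊃ w)))): 1 > 0.4, so result = 0.4
((z ∨ ¬y) ⊃ ((¬y ⊃ ¬w) ⊃ ((w ⊃ y) ⊃ ((y ∧ x) ∨ (y ⊃ w))))): 0.5 > 0.4, so result = 0.4
(z ⊃ w): 0.5 > 0.1, so result = 0.1
(((z ∨ ¬y) ⊃ ((¬y ⊃ ¬w) ⊃ ((w ⊃ y) ⊃ ((y ∧ x) ∨ (y ⊃ w))))) ⊃ (z ⊃ w)): 0.4 > 0.1, so result = 0.1

0.10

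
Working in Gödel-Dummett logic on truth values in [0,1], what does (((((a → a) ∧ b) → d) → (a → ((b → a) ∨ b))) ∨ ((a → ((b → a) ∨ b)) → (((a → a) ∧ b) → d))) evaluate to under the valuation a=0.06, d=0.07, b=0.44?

(a → a): 0.06 ≤ 0.06, so result = 1
((a → a) ∧ b) = min(1, 0.44) = 0.44
(((a → a) ∧ b) → d): 0.44 > 0.07, so result = 0.07
(b → a): 0.44 > 0.06, so result = 0.06
((b → a) ∨ b) = max(0.06, 0.44) = 0.44
(a → ((b → a) ∨ b)): 0.06 ≤ 0.44, so result = 1
((((a → a) ∧ b) → d) → (a → ((b → a) ∨ b))): 0.07 ≤ 1, so result = 1
(b → a): 0.44 > 0.06, so result = 0.06
((b → a) ∨ b) = max(0.06, 0.44) = 0.44
(a → ((b → a) ∨ b)): 0.06 ≤ 0.44, so result = 1
(a → a): 0.06 ≤ 0.06, so result = 1
((a → a) ∧ b) = min(1, 0.44) = 0.44
(((a → a) ∧ b) → d): 0.44 > 0.07, so result = 0.07
((a → ((b → a) ∨ b)) → (((a → a) ∧ b) → d)): 1 > 0.07, so result = 0.07
(((((a → a) ∧ b) → d) → (a → ((b → a) ∨ b))) ∨ ((a → ((b → a) ∨ b)) → (((a → a) ∧ b) → d))) = max(1, 0.07) = 1

1.00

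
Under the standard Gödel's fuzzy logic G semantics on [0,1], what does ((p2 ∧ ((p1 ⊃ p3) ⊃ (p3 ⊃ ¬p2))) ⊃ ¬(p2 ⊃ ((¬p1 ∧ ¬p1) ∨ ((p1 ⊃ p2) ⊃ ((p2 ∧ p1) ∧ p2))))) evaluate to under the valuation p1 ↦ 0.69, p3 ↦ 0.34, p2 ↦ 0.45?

1.00

(p1 ⊃ p3): 0.69 > 0.34, so result = 0.34
¬p2: Gödel ¬ of 0.45 = 0 (operand ≠ 0)
(p3 ⊃ ¬p2): 0.34 > 0, so result = 0
((p1 ⊃ p3) ⊃ (p3 ⊃ ¬p2)): 0.34 > 0, so result = 0
(p2 ∧ ((p1 ⊃ p3) ⊃ (p3 ⊃ ¬p2))) = min(0.45, 0) = 0
¬p1: Gödel ¬ of 0.69 = 0 (operand ≠ 0)
¬p1: Gödel ¬ of 0.69 = 0 (operand ≠ 0)
(¬p1 ∧ ¬p1) = min(0, 0) = 0
(p1 ⊃ p2): 0.69 > 0.45, so result = 0.45
(p2 ∧ p1) = min(0.45, 0.69) = 0.45
((p2 ∧ p1) ∧ p2) = min(0.45, 0.45) = 0.45
((p1 ⊃ p2) ⊃ ((p2 ∧ p1) ∧ p2)): 0.45 ≤ 0.45, so result = 1
((¬p1 ∧ ¬p1) ∨ ((p1 ⊃ p2) ⊃ ((p2 ∧ p1) ∧ p2))) = max(0, 1) = 1
(p2 ⊃ ((¬p1 ∧ ¬p1) ∨ ((p1 ⊃ p2) ⊃ ((p2 ∧ p1) ∧ p2)))): 0.45 ≤ 1, so result = 1
¬(p2 ⊃ ((¬p1 ∧ ¬p1) ∨ ((p1 ⊃ p2) ⊃ ((p2 ∧ p1) ∧ p2)))): Gödel ¬ of 1 = 0 (operand ≠ 0)
((p2 ∧ ((p1 ⊃ p3) ⊃ (p3 ⊃ ¬p2))) ⊃ ¬(p2 ⊃ ((¬p1 ∧ ¬p1) ∨ ((p1 ⊃ p2) ⊃ ((p2 ∧ p1) ∧ p2))))): 0 ≤ 0, so result = 1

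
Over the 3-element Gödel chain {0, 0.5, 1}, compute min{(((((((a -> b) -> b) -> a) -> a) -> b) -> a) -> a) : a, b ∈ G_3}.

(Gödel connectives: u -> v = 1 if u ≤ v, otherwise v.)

The minimum is attained at a = 0.5, b = 0:
  (a -> b): 0.5 > 0, so result = 0
  ((a -> b) -> b): 0 ≤ 0, so result = 1
  (((a -> b) -> b) -> a): 1 > 0.5, so result = 0.5
  ((((a -> b) -> b) -> a) -> a): 0.5 ≤ 0.5, so result = 1
  (((((a -> b) -> b) -> a) -> a) -> b): 1 > 0, so result = 0
  ((((((a -> b) -> b) -> a) -> a) -> b) -> a): 0 ≤ 0.5, so result = 1
  (((((((a -> b) -> b) -> a) -> a) -> b) -> a) -> a): 1 > 0.5, so result = 0.5
Checking all 9 assignments confirms none give a value below 0.50.

0.50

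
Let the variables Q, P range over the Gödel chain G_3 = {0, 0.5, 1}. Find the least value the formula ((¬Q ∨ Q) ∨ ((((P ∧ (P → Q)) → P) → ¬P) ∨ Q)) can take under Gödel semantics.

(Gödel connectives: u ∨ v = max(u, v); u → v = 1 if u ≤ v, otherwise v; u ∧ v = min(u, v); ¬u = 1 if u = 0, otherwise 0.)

The minimum is attained at Q = 0.5, P = 0.5:
  ¬Q: Gödel ¬ of 0.5 = 0 (operand ≠ 0)
  (¬Q ∨ Q) = max(0, 0.5) = 0.5
  (P → Q): 0.5 ≤ 0.5, so result = 1
  (P ∧ (P → Q)) = min(0.5, 1) = 0.5
  ((P ∧ (P → Q)) → P): 0.5 ≤ 0.5, so result = 1
  ¬P: Gödel ¬ of 0.5 = 0 (operand ≠ 0)
  (((P ∧ (P → Q)) → P) → ¬P): 1 > 0, so result = 0
  ((((P ∧ (P → Q)) → P) → ¬P) ∨ Q) = max(0, 0.5) = 0.5
  ((¬Q ∨ Q) ∨ ((((P ∧ (P → Q)) → P) → ¬P) ∨ Q)) = max(0.5, 0.5) = 0.5
Checking all 9 assignments confirms none give a value below 0.50.

0.50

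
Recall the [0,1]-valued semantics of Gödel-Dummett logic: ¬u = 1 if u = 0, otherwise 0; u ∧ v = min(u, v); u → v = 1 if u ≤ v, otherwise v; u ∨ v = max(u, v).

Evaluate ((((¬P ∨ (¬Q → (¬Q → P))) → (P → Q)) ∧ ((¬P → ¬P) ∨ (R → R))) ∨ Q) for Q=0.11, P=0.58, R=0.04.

0.11

¬P: Gödel ¬ of 0.58 = 0 (operand ≠ 0)
¬Q: Gödel ¬ of 0.11 = 0 (operand ≠ 0)
¬Q: Gödel ¬ of 0.11 = 0 (operand ≠ 0)
(¬Q → P): 0 ≤ 0.58, so result = 1
(¬Q → (¬Q → P)): 0 ≤ 1, so result = 1
(¬P ∨ (¬Q → (¬Q → P))) = max(0, 1) = 1
(P → Q): 0.58 > 0.11, so result = 0.11
((¬P ∨ (¬Q → (¬Q → P))) → (P → Q)): 1 > 0.11, so result = 0.11
¬P: Gödel ¬ of 0.58 = 0 (operand ≠ 0)
¬P: Gödel ¬ of 0.58 = 0 (operand ≠ 0)
(¬P → ¬P): 0 ≤ 0, so result = 1
(R → R): 0.04 ≤ 0.04, so result = 1
((¬P → ¬P) ∨ (R → R)) = max(1, 1) = 1
(((¬P ∨ (¬Q → (¬Q → P))) → (P → Q)) ∧ ((¬P → ¬P) ∨ (R → R))) = min(0.11, 1) = 0.11
((((¬P ∨ (¬Q → (¬Q → P))) → (P → Q)) ∧ ((¬P → ¬P) ∨ (R → R))) ∨ Q) = max(0.11, 0.11) = 0.11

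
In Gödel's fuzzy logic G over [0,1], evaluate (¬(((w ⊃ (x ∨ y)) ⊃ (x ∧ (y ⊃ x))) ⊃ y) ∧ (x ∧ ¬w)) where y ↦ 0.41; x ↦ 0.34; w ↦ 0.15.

(x ∨ y) = max(0.34, 0.41) = 0.41
(w ⊃ (x ∨ y)): 0.15 ≤ 0.41, so result = 1
(y ⊃ x): 0.41 > 0.34, so result = 0.34
(x ∧ (y ⊃ x)) = min(0.34, 0.34) = 0.34
((w ⊃ (x ∨ y)) ⊃ (x ∧ (y ⊃ x))): 1 > 0.34, so result = 0.34
(((w ⊃ (x ∨ y)) ⊃ (x ∧ (y ⊃ x))) ⊃ y): 0.34 ≤ 0.41, so result = 1
¬(((w ⊃ (x ∨ y)) ⊃ (x ∧ (y ⊃ x))) ⊃ y): Gödel ¬ of 1 = 0 (operand ≠ 0)
¬w: Gödel ¬ of 0.15 = 0 (operand ≠ 0)
(x ∧ ¬w) = min(0.34, 0) = 0
(¬(((w ⊃ (x ∨ y)) ⊃ (x ∧ (y ⊃ x))) ⊃ y) ∧ (x ∧ ¬w)) = min(0, 0) = 0

0.00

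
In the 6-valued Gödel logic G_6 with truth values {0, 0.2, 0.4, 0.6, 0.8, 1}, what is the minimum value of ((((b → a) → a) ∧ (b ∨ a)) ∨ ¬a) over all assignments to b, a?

The minimum is attained at b = 0, a = 0.2:
  (b → a): 0 ≤ 0.2, so result = 1
  ((b → a) → a): 1 > 0.2, so result = 0.2
  (b ∨ a) = max(0, 0.2) = 0.2
  (((b → a) → a) ∧ (b ∨ a)) = min(0.2, 0.2) = 0.2
  ¬a: Gödel ¬ of 0.2 = 0 (operand ≠ 0)
  ((((b → a) → a) ∧ (b ∨ a)) ∨ ¬a) = max(0.2, 0) = 0.2
Checking all 36 assignments confirms none give a value below 0.20.

0.20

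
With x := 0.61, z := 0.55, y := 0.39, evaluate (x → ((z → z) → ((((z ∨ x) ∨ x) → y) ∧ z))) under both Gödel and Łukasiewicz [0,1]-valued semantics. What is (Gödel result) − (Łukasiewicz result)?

-0.55

Gödel evaluation:
  (z → z): 0.55 ≤ 0.55, so result = 1
  (z ∨ x) = max(0.55, 0.61) = 0.61
  ((z ∨ x) ∨ x) = max(0.61, 0.61) = 0.61
  (((z ∨ x) ∨ x) → y): 0.61 > 0.39, so result = 0.39
  ((((z ∨ x) ∨ x) → y) ∧ z) = min(0.39, 0.55) = 0.39
  ((z → z) → ((((z ∨ x) ∨ x) → y) ∧ z)): 1 > 0.39, so result = 0.39
  (x → ((z → z) → ((((z ∨ x) ∨ x) → y) ∧ z))): 0.61 > 0.39, so result = 0.39
  Gödel value = 0.39
Łukasiewicz evaluation:
  (z → z): min(1, 1 − 0.55 + 0.55) = 1
  (z ∨ x) = max(0.55, 0.61) = 0.61
  ((z ∨ x) ∨ x) = max(0.61, 0.61) = 0.61
  (((z ∨ x) ∨ x) → y): min(1, 1 − 0.61 + 0.39) = 0.78
  ((((z ∨ x) ∨ x) → y) ∧ z) = min(0.78, 0.55) = 0.55
  ((z → z) → ((((z ∨ x) ∨ x) → y) ∧ z)): min(1, 1 − 1 + 0.55) = 0.55
  (x → ((z → z) → ((((z ∨ x) ∨ x) → y) ∧ z))): min(1, 1 − 0.61 + 0.55) = 0.94
  Łukasiewicz value = 0.94
Difference: 0.39 − 0.94 = -0.55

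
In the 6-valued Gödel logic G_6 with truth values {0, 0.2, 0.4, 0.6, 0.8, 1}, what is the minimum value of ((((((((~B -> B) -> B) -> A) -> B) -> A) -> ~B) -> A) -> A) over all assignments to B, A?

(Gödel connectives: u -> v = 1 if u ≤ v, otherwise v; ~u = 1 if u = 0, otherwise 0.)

0.20

The minimum is attained at B = 0.2, A = 0.2:
  ~B: Gödel ¬ of 0.2 = 0 (operand ≠ 0)
  (~B -> B): 0 ≤ 0.2, so result = 1
  ((~B -> B) -> B): 1 > 0.2, so result = 0.2
  (((~B -> B) -> B) -> A): 0.2 ≤ 0.2, so result = 1
  ((((~B -> B) -> B) -> A) -> B): 1 > 0.2, so result = 0.2
  (((((~B -> B) -> B) -> A) -> B) -> A): 0.2 ≤ 0.2, so result = 1
  ~B: Gödel ¬ of 0.2 = 0 (operand ≠ 0)
  ((((((~B -> B) -> B) -> A) -> B) -> A) -> ~B): 1 > 0, so result = 0
  (((((((~B -> B) -> B) -> A) -> B) -> A) -> ~B) -> A): 0 ≤ 0.2, so result = 1
  ((((((((~B -> B) -> B) -> A) -> B) -> A) -> ~B) -> A) -> A): 1 > 0.2, so result = 0.2
Checking all 36 assignments confirms none give a value below 0.20.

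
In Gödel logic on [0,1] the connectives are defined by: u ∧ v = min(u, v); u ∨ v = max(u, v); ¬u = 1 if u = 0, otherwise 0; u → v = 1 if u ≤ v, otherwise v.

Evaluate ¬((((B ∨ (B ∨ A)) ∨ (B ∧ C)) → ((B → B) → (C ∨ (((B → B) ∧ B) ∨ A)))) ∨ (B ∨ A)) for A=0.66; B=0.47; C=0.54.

(B ∨ A) = max(0.47, 0.66) = 0.66
(B ∨ (B ∨ A)) = max(0.47, 0.66) = 0.66
(B ∧ C) = min(0.47, 0.54) = 0.47
((B ∨ (B ∨ A)) ∨ (B ∧ C)) = max(0.66, 0.47) = 0.66
(B → B): 0.47 ≤ 0.47, so result = 1
(B → B): 0.47 ≤ 0.47, so result = 1
((B → B) ∧ B) = min(1, 0.47) = 0.47
(((B → B) ∧ B) ∨ A) = max(0.47, 0.66) = 0.66
(C ∨ (((B → B) ∧ B) ∨ A)) = max(0.54, 0.66) = 0.66
((B → B) → (C ∨ (((B → B) ∧ B) ∨ A))): 1 > 0.66, so result = 0.66
(((B ∨ (B ∨ A)) ∨ (B ∧ C)) → ((B → B) → (C ∨ (((B → B) ∧ B) ∨ A)))): 0.66 ≤ 0.66, so result = 1
(B ∨ A) = max(0.47, 0.66) = 0.66
((((B ∨ (B ∨ A)) ∨ (B ∧ C)) → ((B → B) → (C ∨ (((B → B) ∧ B) ∨ A)))) ∨ (B ∨ A)) = max(1, 0.66) = 1
¬((((B ∨ (B ∨ A)) ∨ (B ∧ C)) → ((B → B) → (C ∨ (((B → B) ∧ B) ∨ A)))) ∨ (B ∨ A)): Gödel ¬ of 1 = 0 (operand ≠ 0)

0.00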